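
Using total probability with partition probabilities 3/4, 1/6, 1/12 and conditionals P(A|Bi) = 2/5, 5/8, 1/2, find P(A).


P(A) = P(A|B1)P(B1) + P(A|B2)P(B2) + P(A|B3)P(B3)
= 2/5*3/4 + 5/8*1/6 + 1/2*1/12
= 3/10 + 5/48 + 1/24 = 107/240

107/240


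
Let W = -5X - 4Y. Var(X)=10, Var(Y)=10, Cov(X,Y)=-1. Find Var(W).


Var(-5X - 4Y) = (-5)^2*Var(X) + (-4)^2*Var(Y) + 2*(-5)*(-4)*Cov(X,Y)
= 25*10 + 16*10 + 40*(-1)
= 250 + 160 - 40 = 370

370


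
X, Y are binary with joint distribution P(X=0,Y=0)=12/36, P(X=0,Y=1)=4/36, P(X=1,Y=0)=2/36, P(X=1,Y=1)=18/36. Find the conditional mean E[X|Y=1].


P(Y=1) = 22/36
E[X|Y=1] = (0*4 + 1*18)/22 = 18/22 = 9/11

9/11


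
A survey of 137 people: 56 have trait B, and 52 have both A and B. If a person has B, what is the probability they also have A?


P(A|B) = P(A∩B)/P(B) = (52/137)/(56/137) = 52/56 = 13/14

13/14


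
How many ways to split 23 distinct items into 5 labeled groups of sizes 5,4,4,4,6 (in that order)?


23! = 25852016738884976640000
Denominator: 5!=120 * 4!=24 * 4!=24 * 4!=24 * 6!=720
Coefficient = 25852016738884976640000 / 1194393600 = 21644470247400

21644470247400


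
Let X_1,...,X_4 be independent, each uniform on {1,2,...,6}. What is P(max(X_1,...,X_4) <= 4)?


P(max <= 4) = P(all X_i <= 4) = (P(X_1 <= 4))^4
= (4/6)^4 = (2/3)^4 = 16/81

16/81


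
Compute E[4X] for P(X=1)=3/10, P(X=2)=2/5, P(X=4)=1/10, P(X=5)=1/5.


E[4X] = sum(g(x)*P(x))
= 4*3/10 + 8*2/5 + 16*1/10 + 20*1/5
= 10

10


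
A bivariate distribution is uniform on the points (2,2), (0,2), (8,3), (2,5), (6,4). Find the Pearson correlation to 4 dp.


Cov(X,Y) = 0.8800, Var(X) = 8.6400, Var(Y) = 1.3600
rho = Cov/(sqrt(VarX)*sqrt(VarY)) = 0.2567

0.2567


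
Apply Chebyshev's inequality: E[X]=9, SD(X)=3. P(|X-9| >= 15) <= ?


k = 15/3 = 5
Chebyshev: P(|X-mu| >= k*sigma) <= 1/k^2 = 1/5^2 = 1/25

1/25


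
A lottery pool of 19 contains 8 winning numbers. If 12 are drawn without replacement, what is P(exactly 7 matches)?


P(X=7) = C(8,7)*C(11,5) / C(19,12)
= 8*462 / 50388
= 3696/50388 = 308/4199

308/4199


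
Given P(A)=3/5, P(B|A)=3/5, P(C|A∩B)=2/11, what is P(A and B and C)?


P(A∩B∩C) = P(A) * P(B|A) * P(C|A∩B)
= 3/5 * 3/5 * 2/11
= 9/25 * 2/11 = 18/275

18/275


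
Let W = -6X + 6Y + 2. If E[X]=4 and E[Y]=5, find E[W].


E[-6X + 6Y + 2] = -6*E[X] + 6*E[Y] + 2
= (-6)*(4) + (6)*(5) + (2)
= -24 + 30 + 2 = 8

8


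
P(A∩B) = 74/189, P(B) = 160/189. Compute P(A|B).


P(A|B) = P(A∩B)/P(B) = (74/189)/(160/189) = 74/160 = 37/80

37/80


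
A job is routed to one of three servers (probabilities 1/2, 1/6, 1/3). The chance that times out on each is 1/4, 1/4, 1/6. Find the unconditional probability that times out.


P(A) = P(A|B1)P(B1) + P(A|B2)P(B2) + P(A|B3)P(B3)
= 1/4*1/2 + 1/4*1/6 + 1/6*1/3
= 1/8 + 1/24 + 1/18 = 2/9

2/9


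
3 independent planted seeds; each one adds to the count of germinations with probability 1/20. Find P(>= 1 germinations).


P(at least one) = 1 - P(none)
P(none) = (1 - 1/20)^3 = (19/20)^3 = 6859/8000
P(at least one) = 1 - 6859/8000 = 1141/8000

1141/8000


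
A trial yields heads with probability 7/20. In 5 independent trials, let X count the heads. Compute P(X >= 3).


P(X>=3) = P(X=3) + P(X=4) + P(X=5)
= 57967/320000 + 31213/640000 + 16807/3200000
= 376271/1600000

376271/1600000


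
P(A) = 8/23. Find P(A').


P(A') = 1 - P(A) = 1 - 8/23 = 15/23

15/23


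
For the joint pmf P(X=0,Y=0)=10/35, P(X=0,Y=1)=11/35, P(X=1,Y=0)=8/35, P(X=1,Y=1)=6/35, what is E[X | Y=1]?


P(Y=1) = 17/35
E[X|Y=1] = (0*11 + 1*6)/17 = 6/17

6/17


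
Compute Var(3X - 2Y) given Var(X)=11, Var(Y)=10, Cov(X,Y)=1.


Var(3X - 2Y) = 3^2*Var(X) + (-2)^2*Var(Y) + 2*3*(-2)*Cov(X,Y)
= 9*11 + 4*10 - 12*1
= 99 + 40 - 12 = 127

127


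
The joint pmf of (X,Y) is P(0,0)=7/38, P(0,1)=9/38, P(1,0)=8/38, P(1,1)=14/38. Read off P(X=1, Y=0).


Read from table: P(X=1, Y=0) = 8/38 = 4/19

4/19


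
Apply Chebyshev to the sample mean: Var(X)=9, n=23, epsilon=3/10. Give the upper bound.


Var(Xbar) = Var(X)/n = 9/23
Chebyshev: P(|Xbar-mu| >= 3/10) <= Var(Xbar)/(3/10)^2 = (9/23)/(9/100) = 100/23
Bound exceeds 1, so trivial bound: 1

1


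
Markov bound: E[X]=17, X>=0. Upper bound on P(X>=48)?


Markov: P(X >= a) <= E[X]/a
P(X >= 48) <= 17/48

17/48


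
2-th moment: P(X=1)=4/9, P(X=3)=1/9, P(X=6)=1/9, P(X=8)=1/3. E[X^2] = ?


E[X^2] = sum(x^2 * P(x))
= 1*4/9 + 9*1/9 + 36*1/9 + 64*1/3
= 241/9

241/9


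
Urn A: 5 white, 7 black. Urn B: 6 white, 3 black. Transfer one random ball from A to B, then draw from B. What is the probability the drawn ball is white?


P(transfer white) = 5/12; P(transfer black) = 7/12
If white transferred: Urn II has 7 white of 10, so P(white|white moved) = 7/10
If black transferred: Urn II has 6 white of 10, so P(white|black moved) = 3/5
By total probability: P(white) = 5/12*7/10 + 7/12*3/5 = 77/120

77/120


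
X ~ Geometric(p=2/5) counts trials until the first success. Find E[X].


For geometric (trials until first success), E[X] = 1/p = 1/(2/5) = 5/2

5/2


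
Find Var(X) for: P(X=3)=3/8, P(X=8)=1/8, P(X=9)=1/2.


E[X] = 53/8, E[X^2] = 415/8
Var(X) = E[X^2] - (E[X])^2 = 415/8 - (53/8)^2 = 511/64

511/64


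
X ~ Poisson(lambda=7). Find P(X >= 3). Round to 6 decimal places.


P(X>=3) = 1 - P(X<=2) = 1 - (e^(-7)*7^0/0! + e^(-7)*7^1/1! + e^(-7)*7^2/2!)
≈ 1 - (0.0009118820 + 0.0063831738 + 0.0223411082)
= 1 - 0.0296361640 = 0.9703638360
≈ 0.970364

0.970364


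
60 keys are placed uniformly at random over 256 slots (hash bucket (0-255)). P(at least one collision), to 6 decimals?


P(all different) = prod((256-i)/256 for i=0..59) = 0.000541
P(at least one match) = 1 - 0.000541 = 0.999459

0.999459


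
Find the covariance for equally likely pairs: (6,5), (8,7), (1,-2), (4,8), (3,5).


E[X]=22/5, E[Y]=23/5, E[XY]=131/5
Cov(X,Y) = E[XY] - E[X]E[Y] = 131/5 - 22/5*23/5 = 149/25

149/25


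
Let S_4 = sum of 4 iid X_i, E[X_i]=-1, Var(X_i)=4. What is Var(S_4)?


By independence, Var(S_n) = n*Var(X_1) = 4*4 = 16

16


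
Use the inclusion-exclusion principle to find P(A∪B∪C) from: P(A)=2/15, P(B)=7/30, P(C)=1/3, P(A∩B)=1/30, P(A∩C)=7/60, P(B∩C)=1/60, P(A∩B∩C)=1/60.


P(A∪B∪C) = P(A)+P(B)+P(C) - P(AB)-P(AC)-P(BC) + P(ABC)
= 2/15+7/30+1/3 - 1/30-7/60-1/60 + 1/60
= 11/20

11/20


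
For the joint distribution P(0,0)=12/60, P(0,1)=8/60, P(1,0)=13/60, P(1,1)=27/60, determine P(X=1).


P(X=1) = P(1,0)+P(1,1) = 13/60 + 27/60 = 40/60 = 2/3

2/3


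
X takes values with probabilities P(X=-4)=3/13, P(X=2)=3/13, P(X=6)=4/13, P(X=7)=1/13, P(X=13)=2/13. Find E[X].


E[X] = sum(x * P(x))
= -4*3/13 + 2*3/13 + 6*4/13 + 7*1/13 + 13*2/13
= 51/13

51/13


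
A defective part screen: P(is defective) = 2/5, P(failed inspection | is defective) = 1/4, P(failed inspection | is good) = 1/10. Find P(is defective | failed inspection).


P(A) = P(A|B)P(B) + P(A|B')P(B') = 1/4*2/5 + 1/10*3/5 = 4/25
P(B|A) = P(A|B)P(B)/P(A) = (1/10)/(4/25) = 5/8

5/8


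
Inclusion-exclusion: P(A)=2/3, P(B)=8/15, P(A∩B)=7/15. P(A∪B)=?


P(A∪B) = P(A) + P(B) - P(A∩B)
= 2/3 + 8/15 - 7/15 = 11/15

11/15


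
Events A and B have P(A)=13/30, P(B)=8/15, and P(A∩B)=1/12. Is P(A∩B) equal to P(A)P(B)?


P(A)*P(B) = 13/30*8/15 = 52/225
P(A∩B) = 1/12 != 52/225, so not independent

No, A and B are not independent


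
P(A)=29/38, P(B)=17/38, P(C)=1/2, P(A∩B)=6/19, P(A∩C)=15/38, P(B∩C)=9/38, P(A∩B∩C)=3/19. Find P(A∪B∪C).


P(A∪B∪C) = P(A)+P(B)+P(C) - P(AB)-P(AC)-P(BC) + P(ABC)
= 29/38+17/38+1/2 - 6/19-15/38-9/38 + 3/19
= 35/38

35/38


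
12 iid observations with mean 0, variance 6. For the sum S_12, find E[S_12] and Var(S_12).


E[S_n] = n*mu = 12*0 = 0
Var(S_n) = n*sigma^2 = 12*6 = 72

E[S_12]=0, Var(S_12)=72


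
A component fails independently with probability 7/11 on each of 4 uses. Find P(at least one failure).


P(at least one) = 1 - P(none)
P(none) = (1 - 7/11)^4 = (4/11)^4 = 256/14641
P(at least one) = 1 - 256/14641 = 14385/14641

14385/14641


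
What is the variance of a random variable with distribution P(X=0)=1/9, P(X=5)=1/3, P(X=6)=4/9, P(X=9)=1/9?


E[X] = 16/3, E[X^2] = 100/3
Var(X) = E[X^2] - (E[X])^2 = 100/3 - (16/3)^2 = 44/9

44/9


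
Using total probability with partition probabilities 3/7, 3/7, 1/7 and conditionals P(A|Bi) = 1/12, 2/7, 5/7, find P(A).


P(A) = P(A|B1)P(B1) + P(A|B2)P(B2) + P(A|B3)P(B3)
= 1/12*3/7 + 2/7*3/7 + 5/7*1/7
= 1/28 + 6/49 + 5/49 = 51/196

51/196


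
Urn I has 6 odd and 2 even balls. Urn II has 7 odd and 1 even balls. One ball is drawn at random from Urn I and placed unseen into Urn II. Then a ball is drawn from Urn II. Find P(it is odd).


P(transfer odd) = 6/8 = 3/4; P(transfer even) = 1/4
If odd transferred: Urn II has 8 odd of 9, so P(odd|odd moved) = 8/9
If even transferred: Urn II has 7 odd of 9, so P(odd|even moved) = 7/9
By total probability: P(odd) = 3/4*8/9 + 1/4*7/9 = 31/36

31/36


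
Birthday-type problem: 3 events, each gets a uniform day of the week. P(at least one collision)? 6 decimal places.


P(all different) = prod((7-i)/7 for i=0..2) = 0.612245
P(at least one match) = 1 - 0.612245 = 0.387755

0.387755


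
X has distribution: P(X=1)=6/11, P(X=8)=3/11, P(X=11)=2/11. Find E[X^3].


E[X^3] = sum(g(x)*P(x))
= 1*6/11 + 512*3/11 + 1331*2/11
= 4204/11

4204/11


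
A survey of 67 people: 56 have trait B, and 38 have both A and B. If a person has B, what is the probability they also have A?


P(A|B) = P(A∩B)/P(B) = (38/67)/(56/67) = 38/56 = 19/28

19/28


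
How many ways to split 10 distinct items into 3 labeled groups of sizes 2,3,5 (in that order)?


10! = 3628800
Denominator: 2!=2 * 3!=6 * 5!=120
Coefficient = 3628800 / 1440 = 2520

2520


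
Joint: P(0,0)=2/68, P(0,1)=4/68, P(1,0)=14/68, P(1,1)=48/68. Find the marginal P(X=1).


P(X=1) = P(1,0)+P(1,1) = 14/68 + 48/68 = 62/68 = 31/34

31/34


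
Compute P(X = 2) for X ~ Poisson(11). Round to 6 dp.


P(X=2) = e^(-11) * 11^2 / 2!
≈ 0.00001670170079 * 121 / 2
≈ 0.001010

0.001010


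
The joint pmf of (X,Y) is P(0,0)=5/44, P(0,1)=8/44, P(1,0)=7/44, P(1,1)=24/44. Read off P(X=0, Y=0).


Read from table: P(X=0, Y=0) = 5/44

5/44


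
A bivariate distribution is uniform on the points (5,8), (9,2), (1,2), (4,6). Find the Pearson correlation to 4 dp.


Cov(X,Y) = -0.3750, Var(X) = 8.1875, Var(Y) = 6.7500
rho = Cov/(sqrt(VarX)*sqrt(VarY)) = -0.0504

-0.0504


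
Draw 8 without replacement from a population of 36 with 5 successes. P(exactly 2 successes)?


P(X=2) = C(5,2)*C(31,6) / C(36,8)
= 10*736281 / 30260340
= 7362810/30260340 = 91/374

91/374


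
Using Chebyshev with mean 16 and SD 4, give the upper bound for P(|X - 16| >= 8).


k = 8/4 = 2
Chebyshev: P(|X-mu| >= k*sigma) <= 1/k^2 = 1/2^2 = 1/4

1/4


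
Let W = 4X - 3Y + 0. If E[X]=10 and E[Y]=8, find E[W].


E[4X - 3Y + 0] = 4*E[X] - 3*E[Y] + 0
= (4)*(10) + (-3)*(8) + (0)
= 40 - 24 + 0 = 16

16


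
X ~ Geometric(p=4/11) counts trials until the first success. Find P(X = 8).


P(X=8) = (1-p)^7 * p = (7/11)^7 * 4/11
= 823543/19487171 * 4/11 = 3294172/214358881

3294172/214358881


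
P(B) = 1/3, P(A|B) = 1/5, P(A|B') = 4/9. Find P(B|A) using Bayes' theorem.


P(A) = P(A|B)P(B) + P(A|B')P(B') = 1/5*1/3 + 4/9*2/3 = 49/135
P(B|A) = P(A|B)P(B)/P(A) = (1/15)/(49/135) = 9/49

9/49


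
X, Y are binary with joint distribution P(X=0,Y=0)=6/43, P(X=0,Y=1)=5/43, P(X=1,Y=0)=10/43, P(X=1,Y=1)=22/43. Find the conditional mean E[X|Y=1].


P(Y=1) = 27/43
E[X|Y=1] = (0*5 + 1*22)/27 = 22/27

22/27


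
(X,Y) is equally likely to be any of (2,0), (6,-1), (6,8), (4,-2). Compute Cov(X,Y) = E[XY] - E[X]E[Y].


E[X]=9/2, E[Y]=5/4, E[XY]=17/2
Cov(X,Y) = E[XY] - E[X]E[Y] = 17/2 - 9/2*5/4 = 23/8

23/8


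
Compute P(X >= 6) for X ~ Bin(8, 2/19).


P(X>=6) = P(X=6) + P(X=7) + P(X=8)
= 517888/16983563041 + 17408/16983563041 + 256/16983563041
= 535552/16983563041

535552/16983563041


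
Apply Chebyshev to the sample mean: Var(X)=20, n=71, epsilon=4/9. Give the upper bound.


Var(Xbar) = Var(X)/n = 20/71
Chebyshev: P(|Xbar-mu| >= 4/9) <= Var(Xbar)/(4/9)^2 = (20/71)/(16/81) = 405/284
Bound exceeds 1, so trivial bound: 1

1


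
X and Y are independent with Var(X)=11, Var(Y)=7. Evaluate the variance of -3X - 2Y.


Independence => Cov(X,Y)=0
Var(-3X - 2Y) = (-3)^2*Var(X) + (-2)^2*Var(Y)
= 9*11 + 4*7 = 127

127


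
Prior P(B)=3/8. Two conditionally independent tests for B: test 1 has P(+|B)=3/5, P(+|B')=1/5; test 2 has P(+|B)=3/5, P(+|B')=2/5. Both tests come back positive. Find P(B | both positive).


After test 1: P(+) = 3/5*3/8 + 1/5*5/8 = 7/20
P(B|+) = (9/40)/(7/20) = 9/14
After test 2 (use post1 as new prior): P(+) = 3/5*9/14 + 2/5*5/14 = 37/70
P(B|+,+) = (27/70)/(37/70) = 27/37

27/37


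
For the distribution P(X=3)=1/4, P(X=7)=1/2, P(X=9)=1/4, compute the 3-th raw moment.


E[X^3] = sum(x^3 * P(x))
= 27*1/4 + 343*1/2 + 729*1/4
= 721/2

721/2


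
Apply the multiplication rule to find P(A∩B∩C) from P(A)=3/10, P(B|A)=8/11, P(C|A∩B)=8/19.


P(A∩B∩C) = P(A) * P(B|A) * P(C|A∩B)
= 3/10 * 8/11 * 8/19
= 12/55 * 8/19 = 96/1045

96/1045


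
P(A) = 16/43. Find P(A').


P(A') = 1 - P(A) = 1 - 16/43 = 27/43

27/43


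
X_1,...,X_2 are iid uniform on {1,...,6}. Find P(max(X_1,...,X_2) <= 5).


P(max <= 5) = P(all X_i <= 5) = (P(X_1 <= 5))^2
= (5/6)^2 = 25/36

25/36


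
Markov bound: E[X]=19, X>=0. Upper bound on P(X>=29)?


Markov: P(X >= a) <= E[X]/a
P(X >= 29) <= 19/29

19/29


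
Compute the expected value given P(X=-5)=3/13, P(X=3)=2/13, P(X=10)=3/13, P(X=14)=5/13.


E[X] = sum(x * P(x))
= -5*3/13 + 3*2/13 + 10*3/13 + 14*5/13
= 7

7


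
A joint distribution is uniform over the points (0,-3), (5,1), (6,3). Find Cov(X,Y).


E[X]=11/3, E[Y]=1/3, E[XY]=23/3
Cov(X,Y) = E[XY] - E[X]E[Y] = 23/3 - 11/3*1/3 = 58/9

58/9


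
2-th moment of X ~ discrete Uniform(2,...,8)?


E[X^2] = (1/7) * sum(x^2 for x=2..8)
= 203/7 = 29

29


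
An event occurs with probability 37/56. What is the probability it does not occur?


P(A') = 1 - P(A) = 1 - 37/56 = 19/56

19/56


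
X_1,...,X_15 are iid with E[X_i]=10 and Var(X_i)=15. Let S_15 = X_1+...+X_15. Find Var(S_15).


By independence, Var(S_n) = n*Var(X_1) = 15*15 = 225

225


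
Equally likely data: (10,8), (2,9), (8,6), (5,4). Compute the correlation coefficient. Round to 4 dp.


Cov(X,Y) = -0.6875, Var(X) = 9.1875, Var(Y) = 3.6875
rho = Cov/(sqrt(VarX)*sqrt(VarY)) = -0.1181

-0.1181


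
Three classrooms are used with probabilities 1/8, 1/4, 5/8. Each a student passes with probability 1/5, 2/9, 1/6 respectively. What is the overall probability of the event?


P(A) = P(A|B1)P(B1) + P(A|B2)P(B2) + P(A|B3)P(B3)
= 1/5*1/8 + 2/9*1/4 + 1/6*5/8
= 1/40 + 1/18 + 5/48 = 133/720

133/720


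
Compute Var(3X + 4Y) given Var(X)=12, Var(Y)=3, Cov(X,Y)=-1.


Var(3X + 4Y) = 3^2*Var(X) + 4^2*Var(Y) + 2*3*4*Cov(X,Y)
= 9*12 + 16*3 + 24*(-1)
= 108 + 48 - 24 = 132

132


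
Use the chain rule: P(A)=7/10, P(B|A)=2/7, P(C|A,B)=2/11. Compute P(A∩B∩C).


P(A∩B∩C) = P(A) * P(B|A) * P(C|A∩B)
= 7/10 * 2/7 * 2/11
= 1/5 * 2/11 = 2/55

2/55


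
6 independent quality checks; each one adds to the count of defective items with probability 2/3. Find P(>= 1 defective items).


P(at least one) = 1 - P(none)
P(none) = (1 - 2/3)^6 = (1/3)^6 = 1/729
P(at least one) = 1 - 1/729 = 728/729

728/729


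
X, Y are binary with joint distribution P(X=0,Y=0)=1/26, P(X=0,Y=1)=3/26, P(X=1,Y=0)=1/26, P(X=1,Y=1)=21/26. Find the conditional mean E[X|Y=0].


P(Y=0) = 2/26
E[X|Y=0] = (0*1 + 1*1)/2 = 1/2

1/2


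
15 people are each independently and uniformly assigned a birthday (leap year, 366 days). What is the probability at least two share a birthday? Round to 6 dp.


P(all different) = prod((366-i)/366 for i=0..14) = 0.747702
P(at least one match) = 1 - 0.747702 = 0.252298

0.252298


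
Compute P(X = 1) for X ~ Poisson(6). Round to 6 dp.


P(X=1) = e^(-6) * 6^1 / 1!
≈ 0.002478752177 * 6 / 1
≈ 0.014873

0.014873


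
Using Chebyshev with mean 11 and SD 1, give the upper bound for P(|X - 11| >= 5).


k = 5/1 = 5
Chebyshev: P(|X-mu| >= k*sigma) <= 1/k^2 = 1/5^2 = 1/25

1/25


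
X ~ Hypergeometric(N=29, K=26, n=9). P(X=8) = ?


P(X=8) = C(26,8)*C(3,1) / C(29,9)
= 1562275*3 / 10015005
= 4686825/10015005 = 95/203

95/203


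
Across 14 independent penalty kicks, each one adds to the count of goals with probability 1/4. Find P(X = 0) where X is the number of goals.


P(X=0) = C(14,0) * p^0 * (1-p)^14
= 1 * 1 * 4782969/268435456
= 4782969/268435456

4782969/268435456


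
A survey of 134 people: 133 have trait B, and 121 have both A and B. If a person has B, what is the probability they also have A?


P(A|B) = P(A∩B)/P(B) = (121/134)/(133/134) = 121/133

121/133


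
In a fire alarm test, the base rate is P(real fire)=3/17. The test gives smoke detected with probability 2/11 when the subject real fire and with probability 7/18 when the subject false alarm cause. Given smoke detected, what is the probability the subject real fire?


P(A) = P(A|B)P(B) + P(A|B')P(B') = 2/11*3/17 + 7/18*14/17 = 593/1683
P(B|A) = P(A|B)P(B)/P(A) = (6/187)/(593/1683) = 54/593

54/593


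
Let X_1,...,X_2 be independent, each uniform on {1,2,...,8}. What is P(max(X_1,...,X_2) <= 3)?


P(max <= 3) = P(all X_i <= 3) = (P(X_1 <= 3))^2
= (3/8)^2 = 9/64

9/64


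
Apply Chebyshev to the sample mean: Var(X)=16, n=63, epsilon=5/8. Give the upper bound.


Var(Xbar) = Var(X)/n = 16/63
Chebyshev: P(|Xbar-mu| >= 5/8) <= Var(Xbar)/(5/8)^2 = (16/63)/(25/64) = 1024/1575

1024/1575


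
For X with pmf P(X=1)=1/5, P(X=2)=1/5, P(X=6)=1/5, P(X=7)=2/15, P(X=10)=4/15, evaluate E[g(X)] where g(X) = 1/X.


E[1/X] = sum(g(x)*P(x))
= 1*1/5 + 1/2*1/5 + 1/6*1/5 + 1/7*2/15 + 1/10*4/15
= 199/525

199/525


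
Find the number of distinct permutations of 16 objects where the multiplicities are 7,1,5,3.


16! = 20922789888000
Denominator: 7!=5040 * 1!=1 * 5!=120 * 3!=6
Coefficient = 20922789888000 / 3628800 = 5765760

5765760


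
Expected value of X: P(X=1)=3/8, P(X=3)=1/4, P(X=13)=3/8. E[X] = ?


E[X] = sum(x * P(x))
= 1*3/8 + 3*1/4 + 13*3/8
= 6

6


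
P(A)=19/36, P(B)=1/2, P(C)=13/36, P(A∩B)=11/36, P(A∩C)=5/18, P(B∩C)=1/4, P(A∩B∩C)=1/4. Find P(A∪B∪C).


P(A∪B∪C) = P(A)+P(B)+P(C) - P(AB)-P(AC)-P(BC) + P(ABC)
= 19/36+1/2+13/36 - 11/36-5/18-1/4 + 1/4
= 29/36

29/36


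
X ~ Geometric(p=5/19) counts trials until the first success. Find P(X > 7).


P(X > 7) = P(first 7 trials all fail) = (1-p)^7 = (14/19)^7 = 105413504/893871739

105413504/893871739


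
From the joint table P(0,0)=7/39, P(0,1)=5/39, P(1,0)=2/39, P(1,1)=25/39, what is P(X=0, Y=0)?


Read from table: P(X=0, Y=0) = 7/39

7/39


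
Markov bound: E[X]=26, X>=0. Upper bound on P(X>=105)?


Markov: P(X >= a) <= E[X]/a
P(X >= 105) <= 26/105

26/105


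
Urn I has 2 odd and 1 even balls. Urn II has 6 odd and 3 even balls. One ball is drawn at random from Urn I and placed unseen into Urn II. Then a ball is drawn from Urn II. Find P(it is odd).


P(transfer odd) = 2/3; P(transfer even) = 1/3
If odd transferred: Urn II has 7 odd of 10, so P(odd|odd moved) = 7/10
If even transferred: Urn II has 6 odd of 10, so P(odd|even moved) = 3/5
By total probability: P(odd) = 2/3*7/10 + 1/3*3/5 = 2/3

2/3


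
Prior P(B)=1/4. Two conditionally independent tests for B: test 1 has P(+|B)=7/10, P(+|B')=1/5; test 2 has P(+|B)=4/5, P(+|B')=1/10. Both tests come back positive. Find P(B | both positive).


After test 1: P(+) = 7/10*1/4 + 1/5*3/4 = 13/40
P(B|+) = (7/40)/(13/40) = 7/13
After test 2 (use post1 as new prior): P(+) = 4/5*7/13 + 1/10*6/13 = 31/65
P(B|+,+) = (28/65)/(31/65) = 28/31

28/31


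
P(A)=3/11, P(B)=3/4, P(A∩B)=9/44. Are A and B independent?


P(A)*P(B) = 3/11*3/4 = 9/44
P(A∩B) = 9/44, which equals P(A)P(B), so independent

Yes, A and B are independent


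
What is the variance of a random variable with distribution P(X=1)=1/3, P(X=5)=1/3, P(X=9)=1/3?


E[X] = 5, E[X^2] = 107/3
Var(X) = E[X^2] - (E[X])^2 = 107/3 - (5)^2 = 32/3

32/3


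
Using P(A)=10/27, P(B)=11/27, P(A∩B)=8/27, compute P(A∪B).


P(A∪B) = P(A) + P(B) - P(A∩B)
= 10/27 + 11/27 - 8/27 = 13/27

13/27


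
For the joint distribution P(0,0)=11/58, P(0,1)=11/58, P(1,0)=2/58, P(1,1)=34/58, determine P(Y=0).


P(Y=0) = P(0,0)+P(1,0) = 11/58 + 2/58 = 13/58

13/58


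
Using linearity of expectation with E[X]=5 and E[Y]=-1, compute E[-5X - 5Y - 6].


E[-5X - 5Y - 6] = -5*E[X] - 5*E[Y] - 6
= (-5)*(5) + (-5)*(-1) + (-6)
= -25 + 5 - 6 = -26

-26


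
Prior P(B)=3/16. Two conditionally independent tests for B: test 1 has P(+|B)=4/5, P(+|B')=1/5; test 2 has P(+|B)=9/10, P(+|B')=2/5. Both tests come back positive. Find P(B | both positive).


After test 1: P(+) = 4/5*3/16 + 1/5*13/16 = 5/16
P(B|+) = (3/20)/(5/16) = 12/25
After test 2 (use post1 as new prior): P(+) = 9/10*12/25 + 2/5*13/25 = 16/25
P(B|+,+) = (54/125)/(16/25) = 27/40

27/40


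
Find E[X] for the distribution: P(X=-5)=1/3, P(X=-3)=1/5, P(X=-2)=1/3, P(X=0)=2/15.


E[X] = sum(x * P(x))
= -5*1/3 - 3*1/5 - 2*1/3 + 0*2/15
= -44/15

-44/15


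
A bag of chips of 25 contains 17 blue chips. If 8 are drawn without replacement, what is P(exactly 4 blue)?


P(X=4) = C(17,4)*C(8,4) / C(25,8)
= 2380*70 / 1081575
= 166600/1081575 = 6664/43263

6664/43263


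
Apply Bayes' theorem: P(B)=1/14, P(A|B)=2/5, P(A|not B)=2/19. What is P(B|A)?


P(A) = P(A|B)P(B) + P(A|B')P(B') = 2/5*1/14 + 2/19*13/14 = 12/95
P(B|A) = P(A|B)P(B)/P(A) = (1/35)/(12/95) = 19/84

19/84


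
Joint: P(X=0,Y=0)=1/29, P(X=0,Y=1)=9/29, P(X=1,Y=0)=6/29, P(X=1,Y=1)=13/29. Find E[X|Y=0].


P(Y=0) = 7/29
E[X|Y=0] = (0*1 + 1*6)/7 = 6/7

6/7


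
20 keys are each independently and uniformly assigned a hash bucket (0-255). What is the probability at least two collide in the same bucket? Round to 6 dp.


P(all different) = prod((256-i)/256 for i=0..19) = 0.466833
P(at least one match) = 1 - 0.466833 = 0.533167

0.533167


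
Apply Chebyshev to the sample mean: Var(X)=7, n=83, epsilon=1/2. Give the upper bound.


Var(Xbar) = Var(X)/n = 7/83
Chebyshev: P(|Xbar-mu| >= 1/2) <= Var(Xbar)/(1/2)^2 = (7/83)/(1/4) = 28/83

28/83


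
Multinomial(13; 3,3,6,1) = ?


13! = 6227020800
Denominator: 3!=6 * 3!=6 * 6!=720 * 1!=1
Coefficient = 6227020800 / 25920 = 240240

240240


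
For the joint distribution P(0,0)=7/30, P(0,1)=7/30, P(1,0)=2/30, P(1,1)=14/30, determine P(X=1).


P(X=1) = P(1,0)+P(1,1) = 2/30 + 14/30 = 16/30 = 8/15

8/15


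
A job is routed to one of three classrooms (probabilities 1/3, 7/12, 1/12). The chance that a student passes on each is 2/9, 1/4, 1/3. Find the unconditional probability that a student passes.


P(A) = P(A|B1)P(B1) + P(A|B2)P(B2) + P(A|B3)P(B3)
= 2/9*1/3 + 1/4*7/12 + 1/3*1/12
= 2/27 + 7/48 + 1/36 = 107/432

107/432


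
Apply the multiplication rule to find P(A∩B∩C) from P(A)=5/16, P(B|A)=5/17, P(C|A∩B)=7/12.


P(A∩B∩C) = P(A) * P(B|A) * P(C|A∩B)
= 5/16 * 5/17 * 7/12
= 25/272 * 7/12 = 175/3264

175/3264


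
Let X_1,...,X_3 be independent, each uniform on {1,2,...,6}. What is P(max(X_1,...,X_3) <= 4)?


P(max <= 4) = P(all X_i <= 4) = (P(X_1 <= 4))^3
= (4/6)^3 = (2/3)^3 = 8/27

8/27


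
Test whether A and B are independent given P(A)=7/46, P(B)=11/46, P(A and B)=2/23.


P(A)*P(B) = 7/46*11/46 = 77/2116
P(A∩B) = 2/23 != 77/2116, so not independent

No, A and B are not independent


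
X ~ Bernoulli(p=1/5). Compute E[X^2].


For Bernoulli: X in {0,1}
E[X^2] = 0^2*(1-1/5) + 1^2*1/5 = 1/5

1/5


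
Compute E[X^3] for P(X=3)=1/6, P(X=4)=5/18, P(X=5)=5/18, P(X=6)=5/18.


E[X^3] = sum(g(x)*P(x))
= 27*1/6 + 64*5/18 + 125*5/18 + 216*5/18
= 117

117


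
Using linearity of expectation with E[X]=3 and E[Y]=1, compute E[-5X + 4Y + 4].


E[-5X + 4Y + 4] = -5*E[X] + 4*E[Y] + 4
= (-5)*(3) + (4)*(1) + (4)
= -15 + 4 + 4 = -7

-7


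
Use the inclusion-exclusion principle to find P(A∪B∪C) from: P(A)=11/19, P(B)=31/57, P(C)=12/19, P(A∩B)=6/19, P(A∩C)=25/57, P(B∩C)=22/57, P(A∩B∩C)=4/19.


P(A∪B∪C) = P(A)+P(B)+P(C) - P(AB)-P(AC)-P(BC) + P(ABC)
= 11/19+31/57+12/19 - 6/19-25/57-22/57 + 4/19
= 47/57

47/57


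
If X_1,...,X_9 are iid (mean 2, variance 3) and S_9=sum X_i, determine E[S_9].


E[S_n] = n*E[X_1] = 9*2 = 18

18


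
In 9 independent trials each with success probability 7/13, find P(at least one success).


P(at least one) = 1 - P(none)
P(none) = (1 - 7/13)^9 = (6/13)^9 = 10077696/10604499373
P(at least one) = 1 - 10077696/10604499373 = 10594421677/10604499373

10594421677/10604499373


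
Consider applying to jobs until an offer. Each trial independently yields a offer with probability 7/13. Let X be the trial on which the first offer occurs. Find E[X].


For geometric (trials until first success), E[X] = 1/p = 1/(7/13) = 13/7

13/7


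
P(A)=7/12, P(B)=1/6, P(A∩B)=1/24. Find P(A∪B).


P(A∪B) = P(A) + P(B) - P(A∩B)
= 7/12 + 1/6 - 1/24 = 17/24

17/24


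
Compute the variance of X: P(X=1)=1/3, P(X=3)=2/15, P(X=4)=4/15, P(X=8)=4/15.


E[X] = 59/15, E[X^2] = 343/15
Var(X) = E[X^2] - (E[X])^2 = 343/15 - (59/15)^2 = 1664/225

1664/225


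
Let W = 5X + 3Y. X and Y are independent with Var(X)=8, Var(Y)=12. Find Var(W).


Independence => Cov(X,Y)=0
Var(5X + 3Y) = 5^2*Var(X) + 3^2*Var(Y)
= 25*8 + 9*12 = 308

308


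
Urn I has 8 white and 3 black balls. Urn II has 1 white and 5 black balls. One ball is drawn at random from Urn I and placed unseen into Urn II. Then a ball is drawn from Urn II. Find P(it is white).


P(transfer white) = 8/11; P(transfer black) = 3/11
If white transferred: Urn II has 2 white of 7, so P(white|white moved) = 2/7
If black transferred: Urn II has 1 white of 7, so P(white|black moved) = 1/7
By total probability: P(white) = 8/11*2/7 + 3/11*1/7 = 19/77

19/77


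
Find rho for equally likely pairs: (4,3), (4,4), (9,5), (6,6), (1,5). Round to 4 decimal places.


Cov(X,Y) = 0.7200, Var(X) = 6.9600, Var(Y) = 1.0400
rho = Cov/(sqrt(VarX)*sqrt(VarY)) = 0.2676

0.2676


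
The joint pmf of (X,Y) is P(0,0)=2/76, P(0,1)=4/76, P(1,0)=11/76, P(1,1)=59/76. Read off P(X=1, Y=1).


Read from table: P(X=1, Y=1) = 59/76

59/76


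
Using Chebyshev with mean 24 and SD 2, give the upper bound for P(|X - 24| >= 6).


k = 6/2 = 3
Chebyshev: P(|X-mu| >= k*sigma) <= 1/k^2 = 1/3^2 = 1/9

1/9


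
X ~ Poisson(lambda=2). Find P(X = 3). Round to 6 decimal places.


P(X=3) = e^(-2) * 2^3 / 3!
≈ 0.1353352832 * 8 / 6
≈ 0.180447

0.180447


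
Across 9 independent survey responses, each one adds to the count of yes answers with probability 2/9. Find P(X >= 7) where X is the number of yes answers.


P(X>=7) = P(X=7) + P(X=8) + P(X=9)
= 25088/43046721 + 1792/43046721 + 512/387420489
= 242432/387420489

242432/387420489


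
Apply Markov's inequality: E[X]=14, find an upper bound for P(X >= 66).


Markov: P(X >= a) <= E[X]/a
P(X >= 66) <= 14/66 = 7/33

7/33


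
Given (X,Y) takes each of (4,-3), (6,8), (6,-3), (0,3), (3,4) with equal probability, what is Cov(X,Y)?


E[X]=19/5, E[Y]=9/5, E[XY]=6
Cov(X,Y) = E[XY] - E[X]E[Y] = 6 - 19/5*9/5 = -21/25

-21/25


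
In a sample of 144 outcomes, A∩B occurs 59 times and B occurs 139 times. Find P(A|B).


P(A|B) = P(A∩B)/P(B) = (59/144)/(139/144) = 59/139

59/139


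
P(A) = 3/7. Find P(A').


P(A') = 1 - P(A) = 1 - 3/7 = 4/7

4/7


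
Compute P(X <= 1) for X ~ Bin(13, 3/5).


P(X<=1) = P(X=0) + P(X=1)
= 8192/1220703125 + 159744/1220703125
= 167936/1220703125

167936/1220703125


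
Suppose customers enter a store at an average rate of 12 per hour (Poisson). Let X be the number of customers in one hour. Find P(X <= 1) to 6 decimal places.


P(X<=1) = e^(-12)*12^0/0! + e^(-12)*12^1/1!
≈ 0.0000061442 + 0.0000737305
= 0.0000798747
≈ 0.000080

0.000080


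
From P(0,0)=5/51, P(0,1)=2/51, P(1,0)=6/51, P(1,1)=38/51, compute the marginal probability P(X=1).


P(X=1) = P(1,0)+P(1,1) = 6/51 + 38/51 = 44/51

44/51


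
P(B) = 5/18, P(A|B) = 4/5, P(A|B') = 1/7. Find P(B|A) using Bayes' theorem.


P(A) = P(A|B)P(B) + P(A|B')P(B') = 4/5*5/18 + 1/7*13/18 = 41/126
P(B|A) = P(A|B)P(B)/P(A) = (2/9)/(41/126) = 28/41

28/41


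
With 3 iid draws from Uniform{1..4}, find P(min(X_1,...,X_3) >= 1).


P(min >= 1) = P(all X_i >= 1) = (P(X_1 >= 1))^3
= (4/4)^3 = 1^3 = 1

1


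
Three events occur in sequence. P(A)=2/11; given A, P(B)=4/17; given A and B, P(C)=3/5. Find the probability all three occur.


P(A∩B∩C) = P(A) * P(B|A) * P(C|A∩B)
= 2/11 * 4/17 * 3/5
= 8/187 * 3/5 = 24/935

24/935


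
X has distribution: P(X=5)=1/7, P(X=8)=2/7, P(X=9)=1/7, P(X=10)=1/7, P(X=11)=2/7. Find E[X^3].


E[X^3] = sum(g(x)*P(x))
= 125*1/7 + 512*2/7 + 729*1/7 + 1000*1/7 + 1331*2/7
= 5540/7

5540/7


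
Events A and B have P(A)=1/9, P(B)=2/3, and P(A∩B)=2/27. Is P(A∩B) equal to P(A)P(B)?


P(A)*P(B) = 1/9*2/3 = 2/27
P(A∩B) = 2/27, which equals P(A)P(B), so independent

Yes, A and B are independent


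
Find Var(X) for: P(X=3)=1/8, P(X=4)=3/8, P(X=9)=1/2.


E[X] = 51/8, E[X^2] = 381/8
Var(X) = E[X^2] - (E[X])^2 = 381/8 - (51/8)^2 = 447/64

447/64


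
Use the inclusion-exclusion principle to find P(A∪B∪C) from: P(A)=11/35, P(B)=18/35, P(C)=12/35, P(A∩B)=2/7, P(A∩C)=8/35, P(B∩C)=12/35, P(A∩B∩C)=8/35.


P(A∪B∪C) = P(A)+P(B)+P(C) - P(AB)-P(AC)-P(BC) + P(ABC)
= 11/35+18/35+12/35 - 2/7-8/35-12/35 + 8/35
= 19/35

19/35


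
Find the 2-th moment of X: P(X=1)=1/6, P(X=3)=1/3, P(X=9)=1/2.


E[X^2] = sum(x^2 * P(x))
= 1*1/6 + 9*1/3 + 81*1/2
= 131/3

131/3


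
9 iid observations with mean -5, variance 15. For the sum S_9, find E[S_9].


E[S_n] = n*E[X_1] = 9*-5 = -45

-45


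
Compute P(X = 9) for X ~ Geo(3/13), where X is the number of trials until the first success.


P(X=9) = (1-p)^8 * p = (10/13)^8 * 3/13
= 100000000/815730721 * 3/13 = 300000000/10604499373

300000000/10604499373


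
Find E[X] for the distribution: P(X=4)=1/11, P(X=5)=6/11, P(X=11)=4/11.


E[X] = sum(x * P(x))
= 4*1/11 + 5*6/11 + 11*4/11
= 78/11

78/11


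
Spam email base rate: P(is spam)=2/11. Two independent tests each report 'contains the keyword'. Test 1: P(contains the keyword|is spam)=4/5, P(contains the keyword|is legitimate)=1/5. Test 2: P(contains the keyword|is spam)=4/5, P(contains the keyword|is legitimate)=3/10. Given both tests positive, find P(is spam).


After test 1: P(+) = 4/5*2/11 + 1/5*9/11 = 17/55
P(B|+) = (8/55)/(17/55) = 8/17
After test 2 (use post1 as new prior): P(+) = 4/5*8/17 + 3/10*9/17 = 91/170
P(B|+,+) = (32/85)/(91/170) = 64/91

64/91


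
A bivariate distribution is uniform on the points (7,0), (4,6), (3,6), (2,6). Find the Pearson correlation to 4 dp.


Cov(X,Y) = -4.5000, Var(X) = 3.5000, Var(Y) = 6.7500
rho = Cov/(sqrt(VarX)*sqrt(VarY)) = -0.9258

-0.9258


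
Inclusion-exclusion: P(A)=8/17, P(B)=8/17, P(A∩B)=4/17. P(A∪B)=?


P(A∪B) = P(A) + P(B) - P(A∩B)
= 8/17 + 8/17 - 4/17 = 12/17

12/17


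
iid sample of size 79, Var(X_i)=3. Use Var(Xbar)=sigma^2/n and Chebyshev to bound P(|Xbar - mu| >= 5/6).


Var(Xbar) = Var(X)/n = 3/79
Chebyshev: P(|Xbar-mu| >= 5/6) <= Var(Xbar)/(5/6)^2 = (3/79)/(25/36) = 108/1975

108/1975


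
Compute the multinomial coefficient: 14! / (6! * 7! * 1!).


14! = 87178291200
Denominator: 6!=720 * 7!=5040 * 1!=1
Coefficient = 87178291200 / 3628800 = 24024

24024


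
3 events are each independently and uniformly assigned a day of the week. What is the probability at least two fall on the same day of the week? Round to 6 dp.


P(all different) = prod((7-i)/7 for i=0..2) = 0.612245
P(at least one match) = 1 - 0.612245 = 0.387755

0.387755


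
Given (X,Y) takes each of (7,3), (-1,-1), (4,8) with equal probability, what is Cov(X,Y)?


E[X]=10/3, E[Y]=10/3, E[XY]=18
Cov(X,Y) = E[XY] - E[X]E[Y] = 18 - 10/3*10/3 = 62/9

62/9


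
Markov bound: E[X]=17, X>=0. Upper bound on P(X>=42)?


Markov: P(X >= a) <= E[X]/a
P(X >= 42) <= 17/42

17/42


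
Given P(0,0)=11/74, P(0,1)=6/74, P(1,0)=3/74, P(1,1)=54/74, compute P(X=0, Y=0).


Read from table: P(X=0, Y=0) = 11/74

11/74


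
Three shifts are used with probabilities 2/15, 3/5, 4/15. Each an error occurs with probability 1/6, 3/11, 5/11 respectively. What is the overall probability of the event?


P(A) = P(A|B1)P(B1) + P(A|B2)P(B2) + P(A|B3)P(B3)
= 1/6*2/15 + 3/11*3/5 + 5/11*4/15
= 1/45 + 9/55 + 4/33 = 152/495

152/495


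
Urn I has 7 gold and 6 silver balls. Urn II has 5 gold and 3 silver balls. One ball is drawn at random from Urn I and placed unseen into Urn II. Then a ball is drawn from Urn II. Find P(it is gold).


P(transfer gold) = 7/13; P(transfer silver) = 6/13
If gold transferred: Urn II has 6 gold of 9, so P(gold|gold moved) = 2/3
If silver transferred: Urn II has 5 gold of 9, so P(gold|silver moved) = 5/9
By total probability: P(gold) = 7/13*2/3 + 6/13*5/9 = 8/13

8/13


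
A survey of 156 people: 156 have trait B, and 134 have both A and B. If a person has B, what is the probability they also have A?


P(A|B) = P(A∩B)/P(B) = (134/156)/(156/156) = 134/156 = 67/78

67/78


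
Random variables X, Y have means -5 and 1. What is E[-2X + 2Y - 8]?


E[-2X + 2Y - 8] = -2*E[X] + 2*E[Y] - 8
= (-2)*(-5) + (2)*(1) + (-8)
= 10 + 2 - 8 = 4

4


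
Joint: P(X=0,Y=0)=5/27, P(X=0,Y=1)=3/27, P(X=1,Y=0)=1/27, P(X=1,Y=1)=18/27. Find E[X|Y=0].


P(Y=0) = 6/27
E[X|Y=0] = (0*5 + 1*1)/6 = 1/6

1/6


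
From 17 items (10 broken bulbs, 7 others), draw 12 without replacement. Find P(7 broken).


P(X=7) = C(10,7)*C(7,5) / C(17,12)
= 120*21 / 6188
= 2520/6188 = 90/221

90/221


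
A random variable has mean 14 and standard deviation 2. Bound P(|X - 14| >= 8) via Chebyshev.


k = 8/2 = 4
Chebyshev: P(|X-mu| >= k*sigma) <= 1/k^2 = 1/4^2 = 1/16

1/16


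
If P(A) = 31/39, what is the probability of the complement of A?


P(A') = 1 - P(A) = 1 - 31/39 = 8/39

8/39


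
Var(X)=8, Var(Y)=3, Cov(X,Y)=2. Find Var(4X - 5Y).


Var(4X - 5Y) = 4^2*Var(X) + (-5)^2*Var(Y) + 2*4*(-5)*Cov(X,Y)
= 16*8 + 25*3 - 40*2
= 128 + 75 - 80 = 123

123


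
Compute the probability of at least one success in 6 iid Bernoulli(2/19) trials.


P(at least one) = 1 - P(none)
P(none) = (1 - 2/19)^6 = (17/19)^6 = 24137569/47045881
P(at least one) = 1 - 24137569/47045881 = 22908312/47045881

22908312/47045881


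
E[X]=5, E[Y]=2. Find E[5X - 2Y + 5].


E[5X - 2Y + 5] = 5*E[X] - 2*E[Y] + 5
= (5)*(5) + (-2)*(2) + (5)
= 25 - 4 + 5 = 26

26


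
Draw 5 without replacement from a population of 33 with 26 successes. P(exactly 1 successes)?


P(X=1) = C(26,1)*C(7,4) / C(33,5)
= 26*35 / 237336
= 910/237336 = 455/118668

455/118668


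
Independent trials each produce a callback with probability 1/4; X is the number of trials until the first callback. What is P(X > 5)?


P(X > 5) = P(first 5 trials all fail) = (1-p)^5 = (3/4)^5 = 243/1024

243/1024


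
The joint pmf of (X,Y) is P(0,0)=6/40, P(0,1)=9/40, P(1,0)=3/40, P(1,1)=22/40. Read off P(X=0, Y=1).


Read from table: P(X=0, Y=1) = 9/40

9/40


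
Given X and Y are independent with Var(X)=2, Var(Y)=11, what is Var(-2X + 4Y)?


Independence => Cov(X,Y)=0
Var(-2X + 4Y) = (-2)^2*Var(X) + 4^2*Var(Y)
= 4*2 + 16*11 = 184

184


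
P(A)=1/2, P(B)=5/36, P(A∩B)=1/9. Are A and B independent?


P(A)*P(B) = 1/2*5/36 = 5/72
P(A∩B) = 1/9 != 5/72, so not independent

No, A and B are not independent


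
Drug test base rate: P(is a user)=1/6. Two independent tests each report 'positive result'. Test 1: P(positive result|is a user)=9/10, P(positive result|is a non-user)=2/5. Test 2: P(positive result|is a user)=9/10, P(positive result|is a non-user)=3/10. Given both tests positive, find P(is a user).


After test 1: P(+) = 9/10*1/6 + 2/5*5/6 = 29/60
P(B|+) = (3/20)/(29/60) = 9/29
After test 2 (use post1 as new prior): P(+) = 9/10*9/29 + 3/10*20/29 = 141/290
P(B|+,+) = (81/290)/(141/290) = 27/47

27/47


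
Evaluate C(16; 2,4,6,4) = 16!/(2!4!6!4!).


16! = 20922789888000
Denominator: 2!=2 * 4!=24 * 6!=720 * 4!=24
Coefficient = 20922789888000 / 829440 = 25225200

25225200


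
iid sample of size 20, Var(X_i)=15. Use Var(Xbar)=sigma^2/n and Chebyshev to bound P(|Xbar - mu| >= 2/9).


Var(Xbar) = Var(X)/n = 15/20
Chebyshev: P(|Xbar-mu| >= 2/9) <= Var(Xbar)/(2/9)^2 = (3/4)/(4/81) = 243/16
Bound exceeds 1, so trivial bound: 1

1


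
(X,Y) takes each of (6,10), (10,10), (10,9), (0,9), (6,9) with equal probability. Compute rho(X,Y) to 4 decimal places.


Cov(X,Y) = 0.6400, Var(X) = 13.4400, Var(Y) = 0.2400
rho = Cov/(sqrt(VarX)*sqrt(VarY)) = 0.3563

0.3563


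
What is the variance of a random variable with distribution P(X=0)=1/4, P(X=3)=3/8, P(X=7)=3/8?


E[X] = 15/4, E[X^2] = 87/4
Var(X) = E[X^2] - (E[X])^2 = 87/4 - (15/4)^2 = 123/16

123/16


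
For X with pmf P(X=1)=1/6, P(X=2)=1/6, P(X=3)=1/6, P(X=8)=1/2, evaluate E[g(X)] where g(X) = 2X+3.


E[2X+3] = sum(g(x)*P(x))
= 5*1/6 + 7*1/6 + 9*1/6 + 19*1/2
= 13

13


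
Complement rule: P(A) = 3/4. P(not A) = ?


P(A') = 1 - P(A) = 1 - 3/4 = 1/4

1/4


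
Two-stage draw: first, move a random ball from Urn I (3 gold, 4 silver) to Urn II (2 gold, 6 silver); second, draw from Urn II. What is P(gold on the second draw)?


P(transfer gold) = 3/7; P(transfer silver) = 4/7
If gold transferred: Urn II has 3 gold of 9, so P(gold|gold moved) = 1/3
If silver transferred: Urn II has 2 gold of 9, so P(gold|silver moved) = 2/9
By total probability: P(gold) = 3/7*1/3 + 4/7*2/9 = 17/63

17/63


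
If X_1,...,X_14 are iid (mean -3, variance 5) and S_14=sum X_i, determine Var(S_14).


By independence, Var(S_n) = n*Var(X_1) = 14*5 = 70

70


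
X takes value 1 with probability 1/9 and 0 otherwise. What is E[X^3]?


For Bernoulli: X in {0,1}
E[X^3] = 0^3*(1-1/9) + 1^3*1/9 = 1/9

1/9


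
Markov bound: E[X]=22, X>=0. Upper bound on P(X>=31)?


Markov: P(X >= a) <= E[X]/a
P(X >= 31) <= 22/31

22/31


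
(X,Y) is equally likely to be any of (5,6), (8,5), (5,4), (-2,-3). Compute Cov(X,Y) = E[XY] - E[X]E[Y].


E[X]=4, E[Y]=3, E[XY]=24
Cov(X,Y) = E[XY] - E[X]E[Y] = 24 - 4*3 = 12

12


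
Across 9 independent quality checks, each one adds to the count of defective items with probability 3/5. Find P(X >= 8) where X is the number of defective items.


P(X>=8) = P(X=8) + P(X=9)
= 118098/1953125 + 19683/1953125
= 137781/1953125

137781/1953125


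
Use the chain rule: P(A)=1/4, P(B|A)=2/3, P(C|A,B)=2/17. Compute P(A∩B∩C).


P(A∩B∩C) = P(A) * P(B|A) * P(C|A∩B)
= 1/4 * 2/3 * 2/17
= 1/6 * 2/17 = 1/51

1/51


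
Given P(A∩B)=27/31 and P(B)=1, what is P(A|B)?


P(A|B) = P(A∩B)/P(B) = (108/124)/(124/124) = 108/124 = 27/31

27/31


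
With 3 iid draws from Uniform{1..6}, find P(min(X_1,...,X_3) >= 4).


P(min >= 4) = P(all X_i >= 4) = (P(X_1 >= 4))^3
= (3/6)^3 = (1/2)^3 = 1/8

1/8


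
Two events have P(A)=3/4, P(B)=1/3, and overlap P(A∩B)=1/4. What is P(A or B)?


P(A∪B) = P(A) + P(B) - P(A∩B)
= 3/4 + 1/3 - 1/4 = 5/6

5/6


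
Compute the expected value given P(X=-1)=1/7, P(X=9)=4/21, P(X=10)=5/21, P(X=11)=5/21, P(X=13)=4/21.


E[X] = sum(x * P(x))
= -1*1/7 + 9*4/21 + 10*5/21 + 11*5/21 + 13*4/21
= 190/21

190/21
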